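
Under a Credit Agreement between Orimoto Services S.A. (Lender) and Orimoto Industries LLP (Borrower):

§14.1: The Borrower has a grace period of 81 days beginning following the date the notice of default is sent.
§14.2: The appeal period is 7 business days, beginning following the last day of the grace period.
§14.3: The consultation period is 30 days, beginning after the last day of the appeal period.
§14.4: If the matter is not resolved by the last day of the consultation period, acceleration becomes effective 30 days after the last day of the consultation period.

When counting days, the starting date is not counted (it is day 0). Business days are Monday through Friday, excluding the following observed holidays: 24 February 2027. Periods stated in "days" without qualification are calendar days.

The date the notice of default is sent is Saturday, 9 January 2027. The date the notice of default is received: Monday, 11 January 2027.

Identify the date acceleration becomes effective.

8 June 2027

The last day of the grace period: 9 January 2027 + 81 days = 31 March 2027.
The last day of the appeal period: 7 business days after Wednesday, 31 March 2027, skipping weekends — Apr 1, Apr 2, Apr 5, Apr 6, Apr 7, Apr 8, Apr 9 — lands on Friday, 9 April 2027.
The last day of the consultation period: 9 April 2027 + 30 days = 9 May 2027.
The date acceleration becomes effective: 9 May 2027 + 30 days = 8 June 2027.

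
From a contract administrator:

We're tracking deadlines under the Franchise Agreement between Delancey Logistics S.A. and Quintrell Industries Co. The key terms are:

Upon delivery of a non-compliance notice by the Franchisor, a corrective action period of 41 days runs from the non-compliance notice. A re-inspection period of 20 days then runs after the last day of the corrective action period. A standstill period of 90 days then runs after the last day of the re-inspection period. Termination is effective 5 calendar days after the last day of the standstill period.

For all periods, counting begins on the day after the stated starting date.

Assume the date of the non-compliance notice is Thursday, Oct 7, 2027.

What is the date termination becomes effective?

The last day of the corrective action period: Oct 7, 2027 + 41 days = Nov 17, 2027.
The last day of the re-inspection period: 20 calendar days after Nov 17, 2027 is Dec 7, 2027.
The last day of the standstill period: 90 calendar days after Dec 7, 2027 is Mar 6, 2028.
The date termination becomes effective: Mar 6, 2028 + 5 days = Mar 11, 2028.

Mar 11, 2028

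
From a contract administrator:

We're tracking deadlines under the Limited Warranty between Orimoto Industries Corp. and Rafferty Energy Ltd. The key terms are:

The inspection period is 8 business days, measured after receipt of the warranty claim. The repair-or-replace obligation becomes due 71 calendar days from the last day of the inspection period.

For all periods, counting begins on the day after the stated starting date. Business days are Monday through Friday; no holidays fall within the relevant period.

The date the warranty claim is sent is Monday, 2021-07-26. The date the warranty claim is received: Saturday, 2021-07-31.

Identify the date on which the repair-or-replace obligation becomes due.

2021-10-21

The last day of the inspection period: counting 8 business days from Saturday, 2021-07-31 (Aug 2, Aug 3, Aug 4, Aug 5, Aug 6, Aug 9, Aug 10, Aug 11, skipping weekends) reaches Wednesday, 2021-08-11.
The date on which the repair-or-replace obligation becomes due: 71 calendar days after 2021-08-11 is 2021-10-21.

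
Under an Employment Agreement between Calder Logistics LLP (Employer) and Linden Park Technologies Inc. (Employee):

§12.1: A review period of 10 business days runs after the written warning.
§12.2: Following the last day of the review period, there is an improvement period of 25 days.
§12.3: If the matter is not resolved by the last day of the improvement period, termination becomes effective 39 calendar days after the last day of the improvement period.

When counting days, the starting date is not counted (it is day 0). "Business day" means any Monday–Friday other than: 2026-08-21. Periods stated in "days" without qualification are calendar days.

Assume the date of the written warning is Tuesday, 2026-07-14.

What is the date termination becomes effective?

The last day of the review period: 10 business days after Tuesday, 2026-07-14, skipping weekends — Jul 15, Jul 16, Jul 17, Jul 20, Jul 21, Jul 22, Jul 23, Jul 24, Jul 27, Jul 28 — lands on Tuesday, 2026-07-28.
The last day of the improvement period: 2026-07-28 + 25 days = 2026-08-22.
The date termination becomes effective: 2026-08-22 + 39 days = 2026-09-30.

2026-09-30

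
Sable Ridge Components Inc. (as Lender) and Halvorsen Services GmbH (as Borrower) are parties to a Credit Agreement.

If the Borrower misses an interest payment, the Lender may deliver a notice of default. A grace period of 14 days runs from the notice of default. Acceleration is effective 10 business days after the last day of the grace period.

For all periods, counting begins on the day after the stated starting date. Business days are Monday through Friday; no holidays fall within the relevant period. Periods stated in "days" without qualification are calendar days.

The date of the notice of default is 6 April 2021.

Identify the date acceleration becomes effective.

The last day of the grace period: 14 calendar days after 6 April 2021 is 20 April 2021.
The date acceleration becomes effective: 10 business days after Tuesday, 20 April 2021, skipping weekends — Apr 21, Apr 22, Apr 23, Apr 26, Apr 27, Apr 28, Apr 29, Apr 30, May 3, May 4 — lands on Tuesday, 4 May 2021.

4 May 2021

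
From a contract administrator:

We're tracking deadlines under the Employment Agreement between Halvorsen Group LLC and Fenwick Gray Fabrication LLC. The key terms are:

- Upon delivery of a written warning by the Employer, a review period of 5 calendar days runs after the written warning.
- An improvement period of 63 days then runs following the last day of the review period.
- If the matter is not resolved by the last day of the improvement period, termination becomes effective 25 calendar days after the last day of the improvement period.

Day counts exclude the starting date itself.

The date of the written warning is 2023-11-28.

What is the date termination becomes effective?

2024-02-29

The last day of the review period: 2023-11-28 + 5 days = 2023-12-03.
The last day of the improvement period: 2023-12-03 + 63 days = 2024-02-04.
Adding 25 calendar days to 2024-02-04 gives 2024-02-29, which is the date termination becomes effective.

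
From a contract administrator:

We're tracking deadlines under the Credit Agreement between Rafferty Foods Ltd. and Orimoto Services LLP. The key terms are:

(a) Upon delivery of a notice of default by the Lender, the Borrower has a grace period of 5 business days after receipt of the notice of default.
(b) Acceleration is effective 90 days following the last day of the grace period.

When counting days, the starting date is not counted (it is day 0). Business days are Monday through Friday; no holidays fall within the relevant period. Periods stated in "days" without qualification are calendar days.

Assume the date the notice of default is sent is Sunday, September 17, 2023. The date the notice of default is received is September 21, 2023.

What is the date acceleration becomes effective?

December 27, 2023

The last day of the grace period: 5 business days after Thursday, September 21, 2023, skipping weekends — Sep 22, Sep 25, Sep 26, Sep 27, Sep 28 — lands on Thursday, September 28, 2023.
The date acceleration becomes effective: September 28, 2023 + 90 days = December 27, 2023.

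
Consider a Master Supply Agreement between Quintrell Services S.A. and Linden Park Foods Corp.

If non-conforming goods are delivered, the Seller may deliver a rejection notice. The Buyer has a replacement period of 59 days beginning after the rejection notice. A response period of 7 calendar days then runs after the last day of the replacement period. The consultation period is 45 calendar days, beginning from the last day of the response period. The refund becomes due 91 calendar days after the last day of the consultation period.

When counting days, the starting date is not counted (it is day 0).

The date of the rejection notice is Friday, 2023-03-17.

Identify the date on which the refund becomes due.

2023-10-05

Adding 59 calendar days to 2023-03-17 gives 2023-05-15, which is the last day of the replacement period.
The last day of the response period: 2023-05-15 + 7 days = 2023-05-22.
The last day of the consultation period: 45 calendar days after 2023-05-22 is 2023-07-06.
The date on which the refund becomes due: 2023-07-06 + 91 days = 2023-10-05.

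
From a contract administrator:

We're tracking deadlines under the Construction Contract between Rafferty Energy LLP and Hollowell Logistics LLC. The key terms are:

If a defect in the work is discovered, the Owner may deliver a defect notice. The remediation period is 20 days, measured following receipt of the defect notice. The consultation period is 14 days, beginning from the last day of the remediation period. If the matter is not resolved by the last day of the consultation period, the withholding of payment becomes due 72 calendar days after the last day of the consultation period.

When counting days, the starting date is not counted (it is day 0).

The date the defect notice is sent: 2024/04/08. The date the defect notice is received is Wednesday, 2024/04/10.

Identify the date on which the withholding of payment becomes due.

The last day of the remediation period: 2024/04/10 + 20 days = 2024/04/30.
The last day of the consultation period: 2024/04/30 + 14 days = 2024/05/14.
The date on which the withholding of payment becomes due: 2024/05/14 + 72 days = 2024/07/25.

2024/07/25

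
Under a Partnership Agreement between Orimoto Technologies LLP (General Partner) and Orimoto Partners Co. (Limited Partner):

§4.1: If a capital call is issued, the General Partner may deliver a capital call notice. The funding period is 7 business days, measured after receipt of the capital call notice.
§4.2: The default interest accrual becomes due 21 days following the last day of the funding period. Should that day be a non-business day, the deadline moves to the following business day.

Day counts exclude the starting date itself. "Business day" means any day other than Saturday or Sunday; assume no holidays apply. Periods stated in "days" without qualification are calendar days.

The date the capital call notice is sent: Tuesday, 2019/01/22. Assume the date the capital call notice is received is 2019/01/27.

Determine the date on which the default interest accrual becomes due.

2019/02/26

The last day of the funding period: counting 7 business days from Sunday, 2019/01/27 (Jan 28, Jan 29, Jan 30, Jan 31, Feb 1, Feb 4, Feb 5, skipping weekends) reaches Tuesday, 2019/02/05.
Adding 21 calendar days to 2019/02/05 gives 2019/02/26, which is the date on which the default interest accrual becomes due. 2019/02/26 is a Tuesday, so no roll-forward applies.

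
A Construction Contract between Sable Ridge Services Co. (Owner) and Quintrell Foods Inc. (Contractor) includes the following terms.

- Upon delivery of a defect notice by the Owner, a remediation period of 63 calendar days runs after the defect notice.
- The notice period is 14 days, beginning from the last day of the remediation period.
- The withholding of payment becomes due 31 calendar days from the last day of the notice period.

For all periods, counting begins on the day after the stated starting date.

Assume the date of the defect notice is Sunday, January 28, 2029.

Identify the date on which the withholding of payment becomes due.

May 16, 2029

The last day of the remediation period: January 28, 2029 + 63 days = April 1, 2029.
Adding 14 calendar days to April 1, 2029 gives April 15, 2029, which is the last day of the notice period.
The date on which the withholding of payment becomes due: April 15, 2029 + 31 days = May 16, 2029.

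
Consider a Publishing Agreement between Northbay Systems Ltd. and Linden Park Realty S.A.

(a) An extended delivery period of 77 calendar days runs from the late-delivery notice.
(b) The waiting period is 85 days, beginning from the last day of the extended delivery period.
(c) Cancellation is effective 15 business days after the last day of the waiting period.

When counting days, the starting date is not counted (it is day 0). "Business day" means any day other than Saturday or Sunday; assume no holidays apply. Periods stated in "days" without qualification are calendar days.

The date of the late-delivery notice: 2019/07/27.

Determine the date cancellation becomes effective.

2020/01/24

The last day of the extended delivery period: 2019/07/27 + 77 days = 2019/10/12.
The last day of the waiting period: 2019/10/12 + 85 days = 2020/01/05.
The date cancellation becomes effective: 15 business days after Sunday, 2020/01/05, skipping weekends — Jan 6, Jan 7, Jan 8, Jan 9, …, Jan 22, Jan 23, Jan 24 — lands on Friday, 2020/01/24.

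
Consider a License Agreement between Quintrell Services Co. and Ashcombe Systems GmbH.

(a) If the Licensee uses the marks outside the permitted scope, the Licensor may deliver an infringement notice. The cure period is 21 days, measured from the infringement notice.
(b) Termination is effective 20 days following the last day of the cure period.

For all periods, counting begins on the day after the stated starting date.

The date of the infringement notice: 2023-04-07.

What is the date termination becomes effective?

Adding 21 calendar days to 2023-04-07 gives 2023-04-28, which is the last day of the cure period.
The date termination becomes effective: 2023-04-28 + 20 days = 2023-05-18.

2023-05-18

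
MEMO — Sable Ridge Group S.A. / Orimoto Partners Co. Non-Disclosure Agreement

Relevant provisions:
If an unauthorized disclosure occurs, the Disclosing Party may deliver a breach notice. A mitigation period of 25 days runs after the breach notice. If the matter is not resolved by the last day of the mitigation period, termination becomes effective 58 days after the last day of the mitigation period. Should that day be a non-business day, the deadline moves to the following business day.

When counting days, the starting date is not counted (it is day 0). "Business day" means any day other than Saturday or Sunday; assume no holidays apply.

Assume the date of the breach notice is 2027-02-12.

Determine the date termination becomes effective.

2027-05-06

The last day of the mitigation period: 2027-02-12 + 25 days = 2027-03-09.
The date termination becomes effective: 58 calendar days after 2027-03-09 is 2027-05-06. 2027-05-06 is a Thursday, so no roll-forward applies.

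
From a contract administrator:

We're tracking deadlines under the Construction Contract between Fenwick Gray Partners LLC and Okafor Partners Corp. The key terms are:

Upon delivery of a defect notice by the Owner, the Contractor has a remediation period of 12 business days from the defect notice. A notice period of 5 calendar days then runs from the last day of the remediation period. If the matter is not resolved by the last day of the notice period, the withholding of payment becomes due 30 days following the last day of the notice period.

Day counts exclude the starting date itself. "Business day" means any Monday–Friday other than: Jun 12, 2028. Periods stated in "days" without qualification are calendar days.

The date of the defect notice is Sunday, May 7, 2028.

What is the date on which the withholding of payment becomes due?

Jun 27, 2028

The last day of the remediation period: 12 business days after Sunday, May 7, 2028, skipping weekends — May 8, May 9, May 10, May 11, …, May 19, May 22, May 23 — lands on Tuesday, May 23, 2028.
The last day of the notice period: 5 calendar days after May 23, 2028 is May 28, 2028.
The date on which the withholding of payment becomes due: May 28, 2028 + 30 days = Jun 27, 2028.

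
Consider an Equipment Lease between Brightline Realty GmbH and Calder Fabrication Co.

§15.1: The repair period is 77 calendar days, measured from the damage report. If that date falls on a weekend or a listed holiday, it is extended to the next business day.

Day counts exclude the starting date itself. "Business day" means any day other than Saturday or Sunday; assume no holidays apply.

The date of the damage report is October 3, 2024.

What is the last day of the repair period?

The last day of the repair period: 77 calendar days after October 3, 2024 is December 19, 2024. December 19, 2024 is a Thursday, so no roll-forward applies.

December 19, 2024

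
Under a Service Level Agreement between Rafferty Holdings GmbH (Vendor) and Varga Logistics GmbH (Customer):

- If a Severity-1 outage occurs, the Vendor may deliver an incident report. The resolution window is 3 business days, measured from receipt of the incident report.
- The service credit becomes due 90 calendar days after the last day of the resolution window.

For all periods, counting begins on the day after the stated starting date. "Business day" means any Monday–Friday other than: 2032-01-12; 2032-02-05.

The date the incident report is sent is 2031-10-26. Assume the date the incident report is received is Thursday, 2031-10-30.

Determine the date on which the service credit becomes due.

The last day of the resolution window: 3 business days after Thursday, 2031-10-30, skipping weekends — Oct 31, Nov 3, Nov 4 — lands on Tuesday, 2031-11-04.
Adding 90 calendar days to 2031-11-04 gives 2032-02-02, which is the date on which the service credit becomes due.

2032-02-02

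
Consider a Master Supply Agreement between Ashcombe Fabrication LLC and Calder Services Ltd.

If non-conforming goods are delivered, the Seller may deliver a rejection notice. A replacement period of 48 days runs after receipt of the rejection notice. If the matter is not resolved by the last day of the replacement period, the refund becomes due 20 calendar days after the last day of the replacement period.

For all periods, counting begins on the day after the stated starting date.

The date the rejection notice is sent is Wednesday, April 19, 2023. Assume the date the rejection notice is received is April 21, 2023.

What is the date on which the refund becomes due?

Adding 48 calendar days to April 21, 2023 gives June 8, 2023, which is the last day of the replacement period.
The date on which the refund becomes due: 20 calendar days after June 8, 2023 is June 28, 2023.

June 28, 2023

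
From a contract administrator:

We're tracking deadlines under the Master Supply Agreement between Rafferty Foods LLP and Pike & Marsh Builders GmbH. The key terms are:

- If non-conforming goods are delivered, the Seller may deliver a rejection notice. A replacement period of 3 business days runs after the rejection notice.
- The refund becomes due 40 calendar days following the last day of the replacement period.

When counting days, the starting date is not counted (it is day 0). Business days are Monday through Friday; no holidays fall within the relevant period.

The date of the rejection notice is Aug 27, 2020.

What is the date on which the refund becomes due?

The last day of the replacement period: counting 3 business days from Thursday, Aug 27, 2020 (Aug 28, Aug 31, Sep 1, skipping weekends) reaches Tuesday, Sep 1, 2020.
Adding 40 calendar days to Sep 1, 2020 gives Oct 11, 2020, which is the date on which the refund becomes due.

Oct 11, 2020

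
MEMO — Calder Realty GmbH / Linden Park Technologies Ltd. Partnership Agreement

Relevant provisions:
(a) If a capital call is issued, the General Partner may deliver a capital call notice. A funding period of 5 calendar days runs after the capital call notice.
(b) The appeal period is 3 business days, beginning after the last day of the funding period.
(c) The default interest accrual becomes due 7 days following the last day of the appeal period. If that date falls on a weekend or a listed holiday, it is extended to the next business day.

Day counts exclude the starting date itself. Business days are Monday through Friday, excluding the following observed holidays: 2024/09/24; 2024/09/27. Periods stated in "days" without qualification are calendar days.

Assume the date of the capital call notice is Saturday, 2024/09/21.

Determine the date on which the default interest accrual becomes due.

The last day of the funding period: 2024/09/21 + 5 days = 2024/09/26.
From Thursday, 2024/09/26, 3 business days (Sep 30, Oct 1, Oct 2, skipping weekends and the listed holiday on Sep 27) brings us to Wednesday, 2024/10/02, which is the last day of the appeal period.
Adding 7 calendar days to 2024/10/02 gives 2024/10/09, which is the date on which the default interest accrual becomes due. 2024/10/09 is a Wednesday and is not a listed holiday, so no roll-forward applies.

2024/10/09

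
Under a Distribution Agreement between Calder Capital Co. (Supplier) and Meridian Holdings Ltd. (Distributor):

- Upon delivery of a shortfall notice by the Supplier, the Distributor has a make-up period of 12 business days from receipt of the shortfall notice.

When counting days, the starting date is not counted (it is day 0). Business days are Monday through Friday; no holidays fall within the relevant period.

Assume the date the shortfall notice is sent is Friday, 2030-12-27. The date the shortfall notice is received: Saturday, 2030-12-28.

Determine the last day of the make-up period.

2031-01-14

The last day of the make-up period: counting 12 business days from Saturday, 2030-12-28 (Dec 30, Dec 31, Jan 1, Jan 2, …, Jan 10, Jan 13, Jan 14, skipping weekends) reaches Tuesday, 2031-01-14.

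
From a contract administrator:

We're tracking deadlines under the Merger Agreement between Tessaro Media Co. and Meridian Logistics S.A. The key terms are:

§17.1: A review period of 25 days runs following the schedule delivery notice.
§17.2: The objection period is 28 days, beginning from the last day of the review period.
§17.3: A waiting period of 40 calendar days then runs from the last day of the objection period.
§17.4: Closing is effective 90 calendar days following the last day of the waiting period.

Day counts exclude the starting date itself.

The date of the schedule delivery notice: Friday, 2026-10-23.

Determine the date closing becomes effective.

The last day of the review period: 25 calendar days after 2026-10-23 is 2026-11-17.
The last day of the objection period: 2026-11-17 + 28 days = 2026-12-15.
Adding 40 calendar days to 2026-12-15 gives 2027-01-24, which is the last day of the waiting period.
The date closing becomes effective: 90 calendar days after 2027-01-24 is 2027-04-24.

2027-04-24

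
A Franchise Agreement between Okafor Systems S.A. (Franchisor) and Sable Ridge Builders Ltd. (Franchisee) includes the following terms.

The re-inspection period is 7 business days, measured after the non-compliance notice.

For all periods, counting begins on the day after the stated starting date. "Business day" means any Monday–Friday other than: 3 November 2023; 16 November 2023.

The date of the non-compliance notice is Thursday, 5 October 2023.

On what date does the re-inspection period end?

16 October 2023

The last day of the re-inspection period: counting 7 business days from Thursday, 5 October 2023 (Oct 6, Oct 9, Oct 10, Oct 11, Oct 12, Oct 13, Oct 16, skipping weekends) reaches Monday, 16 October 2023.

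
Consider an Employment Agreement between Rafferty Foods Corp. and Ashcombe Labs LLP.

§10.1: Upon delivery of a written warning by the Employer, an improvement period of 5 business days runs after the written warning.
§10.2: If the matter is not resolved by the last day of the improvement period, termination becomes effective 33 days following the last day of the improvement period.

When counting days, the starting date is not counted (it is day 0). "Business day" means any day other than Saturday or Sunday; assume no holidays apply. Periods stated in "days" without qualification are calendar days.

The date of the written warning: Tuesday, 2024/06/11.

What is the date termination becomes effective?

From Tuesday, 2024/06/11, 5 business days (Jun 12, Jun 13, Jun 14, Jun 17, Jun 18, skipping weekends) brings us to Tuesday, 2024/06/18, which is the last day of the improvement period.
The date termination becomes effective: 33 calendar days after 2024/06/18 is 2024/07/21.

2024/07/21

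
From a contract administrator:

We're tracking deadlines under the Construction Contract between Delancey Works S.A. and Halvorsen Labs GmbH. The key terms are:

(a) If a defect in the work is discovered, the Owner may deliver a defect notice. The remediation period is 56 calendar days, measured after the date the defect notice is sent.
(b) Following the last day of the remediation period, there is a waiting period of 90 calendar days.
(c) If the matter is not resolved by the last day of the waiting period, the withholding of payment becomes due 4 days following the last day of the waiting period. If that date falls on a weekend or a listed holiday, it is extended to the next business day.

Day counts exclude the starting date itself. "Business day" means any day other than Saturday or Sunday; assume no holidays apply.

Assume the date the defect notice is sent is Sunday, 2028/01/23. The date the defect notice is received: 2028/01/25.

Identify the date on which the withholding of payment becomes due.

2028/06/21

The last day of the remediation period: 56 calendar days after 2028/01/23 is 2028/03/19.
The last day of the waiting period: 2028/03/19 + 90 days = 2028/06/17.
Adding 4 calendar days to 2028/06/17 gives 2028/06/21, which is the date on which the withholding of payment becomes due. 2028/06/21 is a Wednesday, so no roll-forward applies.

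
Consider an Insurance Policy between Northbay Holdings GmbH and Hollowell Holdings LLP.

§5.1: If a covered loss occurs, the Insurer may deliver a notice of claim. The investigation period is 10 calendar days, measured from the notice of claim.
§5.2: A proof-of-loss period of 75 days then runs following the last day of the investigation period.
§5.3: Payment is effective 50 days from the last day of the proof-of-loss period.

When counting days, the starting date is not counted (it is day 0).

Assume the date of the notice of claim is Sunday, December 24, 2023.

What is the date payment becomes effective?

May 7, 2024

Adding 10 calendar days to December 24, 2023 gives January 3, 2024, which is the last day of the investigation period.
Adding 75 calendar days to January 3, 2024 gives March 18, 2024, which is the last day of the proof-of-loss period.
Adding 50 calendar days to March 18, 2024 gives May 7, 2024, which is the date payment becomes effective.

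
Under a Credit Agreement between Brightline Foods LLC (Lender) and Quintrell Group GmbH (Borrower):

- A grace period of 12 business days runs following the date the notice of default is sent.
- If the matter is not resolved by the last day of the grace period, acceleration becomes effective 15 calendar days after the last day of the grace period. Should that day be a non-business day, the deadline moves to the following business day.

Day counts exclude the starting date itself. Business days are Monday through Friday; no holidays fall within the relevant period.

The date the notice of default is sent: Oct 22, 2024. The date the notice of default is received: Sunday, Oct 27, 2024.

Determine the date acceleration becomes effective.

Nov 22, 2024

The last day of the grace period: 12 business days after Tuesday, Oct 22, 2024, skipping weekends — Oct 23, Oct 24, Oct 25, Oct 28, …, Nov 5, Nov 6, Nov 7 — lands on Thursday, Nov 7, 2024.
The date acceleration becomes effective: 15 calendar days after Nov 7, 2024 is Nov 22, 2024. Nov 22, 2024 is a Friday, so no roll-forward applies.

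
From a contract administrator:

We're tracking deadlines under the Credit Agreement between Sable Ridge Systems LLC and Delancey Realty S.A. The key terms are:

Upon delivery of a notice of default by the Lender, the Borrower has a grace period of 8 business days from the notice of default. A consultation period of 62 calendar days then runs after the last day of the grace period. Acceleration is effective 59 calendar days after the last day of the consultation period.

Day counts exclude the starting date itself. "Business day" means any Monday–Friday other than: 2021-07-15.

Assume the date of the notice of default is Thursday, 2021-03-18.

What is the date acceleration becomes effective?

2021-07-29

The last day of the grace period: counting 8 business days from Thursday, 2021-03-18 (Mar 19, Mar 22, Mar 23, Mar 24, Mar 25, Mar 26, Mar 29, Mar 30, skipping weekends) reaches Tuesday, 2021-03-30.
The last day of the consultation period: 2021-03-30 + 62 days = 2021-05-31.
The date acceleration becomes effective: 59 calendar days after 2021-05-31 is 2021-07-29.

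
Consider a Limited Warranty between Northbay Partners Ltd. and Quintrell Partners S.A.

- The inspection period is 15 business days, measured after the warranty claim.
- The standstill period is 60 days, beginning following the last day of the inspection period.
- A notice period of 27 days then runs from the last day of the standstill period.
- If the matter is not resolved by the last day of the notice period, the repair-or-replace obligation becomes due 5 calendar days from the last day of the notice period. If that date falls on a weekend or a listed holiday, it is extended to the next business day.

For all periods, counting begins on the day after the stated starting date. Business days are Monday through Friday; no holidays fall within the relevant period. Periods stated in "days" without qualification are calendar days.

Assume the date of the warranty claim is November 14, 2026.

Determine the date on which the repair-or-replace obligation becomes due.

The last day of the inspection period: 15 business days after Saturday, November 14, 2026, skipping weekends — Nov 16, Nov 17, Nov 18, Nov 19, …, Dec 2, Dec 3, Dec 4 — lands on Friday, December 4, 2026.
The last day of the standstill period: 60 calendar days after December 4, 2026 is February 2, 2027.
Adding 27 calendar days to February 2, 2027 gives March 1, 2027, which is the last day of the notice period.
The date on which the repair-or-replace obligation becomes due: March 1, 2027 + 5 days = March 6, 2027. That falls on a Saturday, so it rolls to the next business day, Monday, March 8, 2027.

March 8, 2027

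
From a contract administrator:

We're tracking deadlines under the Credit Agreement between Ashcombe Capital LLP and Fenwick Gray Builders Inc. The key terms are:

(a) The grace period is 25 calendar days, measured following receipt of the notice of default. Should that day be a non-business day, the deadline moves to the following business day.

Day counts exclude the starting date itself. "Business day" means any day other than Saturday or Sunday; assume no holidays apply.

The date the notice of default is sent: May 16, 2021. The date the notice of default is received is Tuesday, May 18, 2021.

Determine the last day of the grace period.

Jun 14, 2021

Adding 25 calendar days to May 18, 2021 gives Jun 12, 2021, which is the last day of the grace period. That falls on a Saturday, so it rolls to the next business day, Monday, Jun 14, 2021.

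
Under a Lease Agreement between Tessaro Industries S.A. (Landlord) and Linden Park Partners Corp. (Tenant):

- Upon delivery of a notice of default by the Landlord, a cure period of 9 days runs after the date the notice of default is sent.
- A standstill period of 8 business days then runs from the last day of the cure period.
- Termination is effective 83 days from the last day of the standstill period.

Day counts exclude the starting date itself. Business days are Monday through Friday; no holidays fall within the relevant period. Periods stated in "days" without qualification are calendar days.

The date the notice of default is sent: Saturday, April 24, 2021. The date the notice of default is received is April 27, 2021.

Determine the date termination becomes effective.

August 4, 2021

The last day of the cure period: 9 calendar days after April 24, 2021 is May 3, 2021.
The last day of the standstill period: 8 business days after Monday, May 3, 2021, skipping weekends — May 4, May 5, May 6, May 7, May 10, May 11, May 12, May 13 — lands on Thursday, May 13, 2021.
The date termination becomes effective: May 13, 2021 + 83 days = August 4, 2021.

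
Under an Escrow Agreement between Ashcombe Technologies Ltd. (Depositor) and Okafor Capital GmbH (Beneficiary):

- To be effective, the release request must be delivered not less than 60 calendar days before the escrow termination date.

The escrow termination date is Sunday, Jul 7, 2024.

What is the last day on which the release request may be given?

May 8, 2024

Jul 7, 2024 minus 60 days is May 8, 2024.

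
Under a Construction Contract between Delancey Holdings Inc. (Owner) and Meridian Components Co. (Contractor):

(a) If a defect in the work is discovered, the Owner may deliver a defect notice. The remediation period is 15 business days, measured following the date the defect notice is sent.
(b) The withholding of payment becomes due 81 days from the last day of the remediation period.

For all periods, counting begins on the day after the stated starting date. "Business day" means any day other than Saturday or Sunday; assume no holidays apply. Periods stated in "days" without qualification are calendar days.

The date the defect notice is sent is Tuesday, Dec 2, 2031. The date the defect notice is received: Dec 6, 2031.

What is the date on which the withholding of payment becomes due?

Mar 13, 2032

The last day of the remediation period: counting 15 business days from Tuesday, Dec 2, 2031 (Dec 3, Dec 4, Dec 5, Dec 8, …, Dec 19, Dec 22, Dec 23, skipping weekends) reaches Tuesday, Dec 23, 2031.
Adding 81 calendar days to Dec 23, 2031 gives Mar 13, 2032, which is the date on which the withholding of payment becomes due.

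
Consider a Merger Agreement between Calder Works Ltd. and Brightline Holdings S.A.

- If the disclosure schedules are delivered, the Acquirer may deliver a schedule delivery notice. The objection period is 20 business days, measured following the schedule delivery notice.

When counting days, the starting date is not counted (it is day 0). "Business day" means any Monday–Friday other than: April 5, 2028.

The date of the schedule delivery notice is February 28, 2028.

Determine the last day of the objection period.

March 27, 2028

From Monday, February 28, 2028, 20 business days (Feb 29, Mar 1, Mar 2, Mar 3, …, Mar 23, Mar 24, Mar 27, skipping weekends) brings us to Monday, March 27, 2028, which is the last day of the objection period.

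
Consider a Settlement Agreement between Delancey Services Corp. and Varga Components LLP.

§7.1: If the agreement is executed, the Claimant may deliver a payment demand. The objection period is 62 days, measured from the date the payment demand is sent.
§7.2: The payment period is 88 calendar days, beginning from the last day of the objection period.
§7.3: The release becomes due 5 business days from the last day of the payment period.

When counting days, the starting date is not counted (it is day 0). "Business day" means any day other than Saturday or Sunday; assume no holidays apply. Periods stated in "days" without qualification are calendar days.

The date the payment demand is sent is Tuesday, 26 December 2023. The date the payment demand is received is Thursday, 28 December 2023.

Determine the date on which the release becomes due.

31 May 2024

The last day of the objection period: 62 calendar days after 26 December 2023 is 26 February 2024.
Adding 88 calendar days to 26 February 2024 gives 24 May 2024, which is the last day of the payment period.
The date on which the release becomes due: 5 business days after Friday, 24 May 2024, skipping weekends — May 27, May 28, May 29, May 30, May 31 — lands on Friday, 31 May 2024.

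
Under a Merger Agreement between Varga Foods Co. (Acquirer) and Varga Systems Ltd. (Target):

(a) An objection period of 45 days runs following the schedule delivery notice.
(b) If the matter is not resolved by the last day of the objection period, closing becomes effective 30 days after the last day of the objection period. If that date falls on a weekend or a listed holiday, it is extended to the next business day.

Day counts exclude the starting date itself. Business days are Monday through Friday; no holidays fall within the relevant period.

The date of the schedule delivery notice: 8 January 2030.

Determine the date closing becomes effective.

The last day of the objection period: 45 calendar days after 8 January 2030 is 22 February 2030.
Adding 30 calendar days to 22 February 2030 gives 24 March 2030, which is the date closing becomes effective. That falls on a Sunday, so it rolls to the next business day, Monday, 25 March 2030.

25 March 2030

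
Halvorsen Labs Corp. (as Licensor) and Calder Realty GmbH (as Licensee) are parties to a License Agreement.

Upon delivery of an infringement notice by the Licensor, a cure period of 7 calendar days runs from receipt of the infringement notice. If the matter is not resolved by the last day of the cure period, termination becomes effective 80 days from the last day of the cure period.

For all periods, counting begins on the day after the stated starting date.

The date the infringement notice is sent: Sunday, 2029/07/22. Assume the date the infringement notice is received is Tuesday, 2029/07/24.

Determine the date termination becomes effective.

2029/10/19

Adding 7 calendar days to 2029/07/24 gives 2029/07/31, which is the last day of the cure period.
Adding 80 calendar days to 2029/07/31 gives 2029/10/19, which is the date termination becomes effective.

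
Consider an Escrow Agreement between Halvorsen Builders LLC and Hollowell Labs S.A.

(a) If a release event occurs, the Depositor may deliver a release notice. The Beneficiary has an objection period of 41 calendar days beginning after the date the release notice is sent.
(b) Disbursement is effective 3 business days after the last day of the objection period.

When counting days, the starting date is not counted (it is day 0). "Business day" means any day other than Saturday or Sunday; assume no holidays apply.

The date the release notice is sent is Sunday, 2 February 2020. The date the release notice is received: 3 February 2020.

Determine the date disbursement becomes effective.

The last day of the objection period: 2 February 2020 + 41 days = 14 March 2020.
From Saturday, 14 March 2020, 3 business days (Mar 16, Mar 17, Mar 18, skipping weekends) brings us to Wednesday, 18 March 2020, which is the date disbursement becomes effective.

18 March 2020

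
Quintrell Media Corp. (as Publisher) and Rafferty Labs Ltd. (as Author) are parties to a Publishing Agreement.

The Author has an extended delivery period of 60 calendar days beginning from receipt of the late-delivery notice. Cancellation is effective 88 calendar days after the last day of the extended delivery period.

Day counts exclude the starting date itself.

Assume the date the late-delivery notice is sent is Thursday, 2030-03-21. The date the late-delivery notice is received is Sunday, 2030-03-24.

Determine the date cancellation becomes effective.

2030-08-19

The last day of the extended delivery period: 2030-03-24 + 60 days = 2030-05-23.
The date cancellation becomes effective: 2030-05-23 + 88 days = 2030-08-19.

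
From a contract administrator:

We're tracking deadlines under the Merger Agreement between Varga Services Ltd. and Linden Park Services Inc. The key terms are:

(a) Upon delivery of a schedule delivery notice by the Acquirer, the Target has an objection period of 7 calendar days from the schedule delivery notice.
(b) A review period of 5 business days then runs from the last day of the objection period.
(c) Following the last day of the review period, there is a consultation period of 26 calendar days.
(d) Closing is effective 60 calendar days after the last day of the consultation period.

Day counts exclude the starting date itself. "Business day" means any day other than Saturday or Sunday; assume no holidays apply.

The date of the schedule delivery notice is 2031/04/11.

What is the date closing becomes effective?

Adding 7 calendar days to 2031/04/11 gives 2031/04/18, which is the last day of the objection period.
The last day of the review period: counting 5 business days from Friday, 2031/04/18 (Apr 21, Apr 22, Apr 23, Apr 24, Apr 25, skipping weekends) reaches Friday, 2031/04/25.
The last day of the consultation period: 26 calendar days after 2031/04/25 is 2031/05/21.
Adding 60 calendar days to 2031/05/21 gives 2031/07/20, which is the date closing becomes effective.

2031/07/20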